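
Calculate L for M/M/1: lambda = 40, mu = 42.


rho = 40/42; L = rho/(1-rho) = 20.0

20.0


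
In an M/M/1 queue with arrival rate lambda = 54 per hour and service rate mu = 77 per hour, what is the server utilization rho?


rho = lambda/mu = 54/77 = 0.7013

0.7013


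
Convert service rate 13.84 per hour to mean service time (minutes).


Mean service time = 60/mu = 60/13.84 = 4.34 minutes

4.34 minutes


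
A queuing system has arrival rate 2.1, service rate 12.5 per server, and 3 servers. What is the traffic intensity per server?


rho = lambda / (c * mu) = 2.1 / (3 * 12.5) = 0.056

0.056


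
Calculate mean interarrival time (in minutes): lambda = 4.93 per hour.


Mean interarrival time = 60/lambda = 60/4.93 = 12.17 minutes

12.17 minutes


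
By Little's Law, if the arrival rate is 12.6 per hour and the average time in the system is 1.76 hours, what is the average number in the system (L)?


L = lambda * W = 12.6 * 1.76 = 22.18

22.18


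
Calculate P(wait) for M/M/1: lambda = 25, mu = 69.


P(wait) = rho = lambda/mu = 25/69 = 0.3623

0.3623


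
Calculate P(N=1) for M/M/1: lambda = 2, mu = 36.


rho = 2/36; P(n) = (1-rho)*rho^n = (1-2/36)*(2/36)^1 = 0.0525

0.0525


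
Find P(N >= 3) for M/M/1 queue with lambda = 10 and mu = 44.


P(N >= 3) = rho^3 = (10/44)^3 = 0.0117

0.0117


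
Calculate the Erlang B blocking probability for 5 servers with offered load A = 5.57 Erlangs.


B(N,A) = (A^N/N!) / sum(A^k/k!, k=0..N) with N=5, A=5.57 = 0.3293

0.3293


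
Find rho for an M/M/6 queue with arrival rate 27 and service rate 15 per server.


rho = lambda/(c*mu) = 27/(6*15) = 0.3

0.3


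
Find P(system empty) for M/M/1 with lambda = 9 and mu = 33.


P0 = 1 - rho = 1 - 9/33 = 0.7273

0.7273


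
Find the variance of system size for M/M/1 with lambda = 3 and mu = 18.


rho = 3/18; Var(N) = rho/(1-rho)^2 = 0.24

0.24


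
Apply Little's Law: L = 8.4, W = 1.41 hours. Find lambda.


lambda = L / W = 8.4 / 1.41 = 5.96 per hour

5.96 per hour


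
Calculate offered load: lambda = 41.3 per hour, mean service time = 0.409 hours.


Offered load a = lambda * E[S] = 41.3 * 0.409 = 16.89 Erlangs

16.89 Erlangs


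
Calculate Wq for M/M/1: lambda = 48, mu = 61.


rho = 48/61; Wq = rho/(mu - lambda) = 0.0605 hours

0.0605 hours


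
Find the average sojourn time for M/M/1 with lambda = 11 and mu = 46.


W = 1/(mu - lambda) = 1/(46 - 11) = 0.0286 hours

0.0286 hours


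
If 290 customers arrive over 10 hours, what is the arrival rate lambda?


lambda = total arrivals / time = 290 / 10 = 29.0 per hour

29.0 per hour


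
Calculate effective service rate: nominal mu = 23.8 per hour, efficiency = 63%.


Effective rate = mu * efficiency = 23.8 * 0.63 = 14.99 per hour

14.99 per hour


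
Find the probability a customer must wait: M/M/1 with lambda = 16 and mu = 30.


P(wait) = rho = lambda/mu = 16/30 = 0.5333

0.5333


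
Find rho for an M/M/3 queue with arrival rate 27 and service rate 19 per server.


rho = lambda/(c*mu) = 27/(3*19) = 0.4737

0.4737


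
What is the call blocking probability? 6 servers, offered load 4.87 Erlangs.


B(N,A) = (A^N/N!) / sum(A^k/k!, k=0..N) with N=6, A=4.87 = 0.1821

0.1821


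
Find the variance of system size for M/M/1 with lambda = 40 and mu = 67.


rho = 40/67; Var(N) = rho/(1-rho)^2 = 3.68

3.68


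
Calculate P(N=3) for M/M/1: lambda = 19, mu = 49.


rho = 19/49; P(n) = (1-rho)*rho^n = (1-19/49)*(19/49)^3 = 0.0357

0.0357


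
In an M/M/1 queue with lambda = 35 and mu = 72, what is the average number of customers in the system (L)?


rho = 35/72; L = rho/(1-rho) = 0.95

0.95


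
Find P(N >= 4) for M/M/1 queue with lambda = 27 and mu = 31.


P(N >= 4) = rho^4 = (27/31)^4 = 0.5755

0.5755


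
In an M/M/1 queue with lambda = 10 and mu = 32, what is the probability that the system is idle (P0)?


P0 = 1 - rho = 1 - 10/32 = 0.6875

0.6875


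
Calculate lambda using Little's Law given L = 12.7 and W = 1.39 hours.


lambda = L / W = 12.7 / 1.39 = 9.14 per hour

9.14 per hour


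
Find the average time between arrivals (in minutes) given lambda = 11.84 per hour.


Mean interarrival time = 60/lambda = 60/11.84 = 5.07 minutes

5.07 minutes


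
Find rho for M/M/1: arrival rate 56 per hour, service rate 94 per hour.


rho = lambda/mu = 56/94 = 0.5957

0.5957


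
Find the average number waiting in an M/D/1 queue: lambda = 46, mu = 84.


M/D/1: Lq = rho^2 / (2*(1-rho)) where rho = 46/84; Lq = 0.33

0.33


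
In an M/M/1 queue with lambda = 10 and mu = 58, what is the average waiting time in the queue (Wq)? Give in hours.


rho = 10/58; Wq = rho/(mu - lambda) = 0.0036 hours

0.0036 hours


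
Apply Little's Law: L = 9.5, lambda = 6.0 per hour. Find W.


W = L / lambda = 9.5 / 6.0 = 1.5833 hours

1.5833 hours


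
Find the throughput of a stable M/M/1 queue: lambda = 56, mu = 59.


For a stable queue (lambda < mu), throughput = lambda = 56 per hour

56 per hour


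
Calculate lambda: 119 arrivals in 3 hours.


lambda = total arrivals / time = 119 / 3 = 39.67 per hour

39.67 per hour


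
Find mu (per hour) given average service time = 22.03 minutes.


mu = 60 / avg_service_time = 60 / 22.03 = 2.72 per hour

2.72 per hour


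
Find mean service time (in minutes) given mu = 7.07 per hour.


Mean service time = 60/mu = 60/7.07 = 8.49 minutes

8.49 minutes


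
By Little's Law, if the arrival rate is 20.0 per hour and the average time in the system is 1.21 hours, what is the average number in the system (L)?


L = lambda * W = 20.0 * 1.21 = 24.2

24.2


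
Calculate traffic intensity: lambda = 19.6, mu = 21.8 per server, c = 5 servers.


rho = lambda / (c * mu) = 19.6 / (5 * 21.8) = 0.1798

0.1798


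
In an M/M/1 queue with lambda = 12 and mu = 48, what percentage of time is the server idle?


Idle fraction = (1 - rho) * 100 = (1 - 12/48) * 100 = 75.0%

75.0%


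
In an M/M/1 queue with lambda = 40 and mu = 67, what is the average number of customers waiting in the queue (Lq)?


rho = 40/67; Lq = rho^2/(1-rho) = 0.88

0.88


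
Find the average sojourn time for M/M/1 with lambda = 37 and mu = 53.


W = 1/(mu - lambda) = 1/(53 - 37) = 0.0625 hours

0.0625 hours


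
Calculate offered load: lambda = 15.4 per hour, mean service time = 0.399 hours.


Offered load a = lambda * E[S] = 15.4 * 0.399 = 6.14 Erlangs

6.14 Erlangs


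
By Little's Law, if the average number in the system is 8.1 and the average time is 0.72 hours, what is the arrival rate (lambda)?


lambda = L / W = 8.1 / 0.72 = 11.25 per hour

11.25 per hour


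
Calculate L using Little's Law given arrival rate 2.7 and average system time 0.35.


L = lambda * W = 2.7 * 0.35 = 0.95

0.95


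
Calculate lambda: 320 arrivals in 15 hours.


lambda = total arrivals / time = 320 / 15 = 21.33 per hour

21.33 per hour


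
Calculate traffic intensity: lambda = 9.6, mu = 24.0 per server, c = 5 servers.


rho = lambda / (c * mu) = 9.6 / (5 * 24.0) = 0.08

0.08


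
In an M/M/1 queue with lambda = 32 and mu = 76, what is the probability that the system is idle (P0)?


P0 = 1 - rho = 1 - 32/76 = 0.5789

0.5789


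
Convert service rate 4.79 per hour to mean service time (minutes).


Mean service time = 60/mu = 60/4.79 = 12.53 minutes

12.53 minutes


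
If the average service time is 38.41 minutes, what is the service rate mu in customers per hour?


mu = 60 / avg_service_time = 60 / 38.41 = 1.56 per hour

1.56 per hour


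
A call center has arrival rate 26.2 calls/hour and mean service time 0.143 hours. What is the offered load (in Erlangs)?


Offered load a = lambda * E[S] = 26.2 * 0.143 = 3.75 Erlangs

3.75 Erlangs


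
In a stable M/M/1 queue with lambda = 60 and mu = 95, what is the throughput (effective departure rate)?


For a stable queue (lambda < mu), throughput = lambda = 60 per hour

60 per hour


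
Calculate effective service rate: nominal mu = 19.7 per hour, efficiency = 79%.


Effective rate = mu * efficiency = 19.7 * 0.79 = 15.56 per hour

15.56 per hour


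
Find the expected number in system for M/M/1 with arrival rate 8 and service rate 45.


rho = 8/45; L = rho/(1-rho) = 0.22

0.22


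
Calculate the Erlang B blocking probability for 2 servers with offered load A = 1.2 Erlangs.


B(N,A) = (A^N/N!) / sum(A^k/k!, k=0..N) with N=2, A=1.2 = 0.2466

0.2466


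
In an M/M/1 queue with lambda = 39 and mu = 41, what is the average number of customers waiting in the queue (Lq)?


rho = 39/41; Lq = rho^2/(1-rho) = 18.55

18.55


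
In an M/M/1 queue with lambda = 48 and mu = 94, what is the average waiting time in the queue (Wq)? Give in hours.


rho = 48/94; Wq = rho/(mu - lambda) = 0.0111 hours

0.0111 hours


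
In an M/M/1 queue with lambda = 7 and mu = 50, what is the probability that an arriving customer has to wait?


P(wait) = rho = lambda/mu = 7/50 = 0.14

0.14


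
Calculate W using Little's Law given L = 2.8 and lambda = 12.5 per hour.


W = L / lambda = 2.8 / 12.5 = 0.224 hours

0.224 hours


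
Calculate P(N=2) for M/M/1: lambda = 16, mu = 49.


rho = 16/49; P(n) = (1-rho)*rho^n = (1-16/49)*(16/49)^2 = 0.0718

0.0718


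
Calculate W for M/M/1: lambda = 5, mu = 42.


W = 1/(mu - lambda) = 1/(42 - 5) = 0.027 hours

0.027 hours


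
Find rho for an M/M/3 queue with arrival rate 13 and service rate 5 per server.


rho = lambda/(c*mu) = 13/(3*5) = 0.8667

0.8667


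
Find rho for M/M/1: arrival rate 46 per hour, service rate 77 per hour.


rho = lambda/mu = 46/77 = 0.5974

0.5974


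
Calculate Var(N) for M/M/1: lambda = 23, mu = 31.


rho = 23/31; Var(N) = rho/(1-rho)^2 = 11.14

11.14


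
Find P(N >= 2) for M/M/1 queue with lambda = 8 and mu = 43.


P(N >= 2) = rho^2 = (8/43)^2 = 0.0346

0.0346


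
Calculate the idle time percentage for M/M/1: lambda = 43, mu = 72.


Idle fraction = (1 - rho) * 100 = (1 - 43/72) * 100 = 40.3%

40.3%


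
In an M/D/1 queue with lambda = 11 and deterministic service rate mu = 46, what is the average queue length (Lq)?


M/D/1: Lq = rho^2 / (2*(1-rho)) where rho = 11/46; Lq = 0.04

0.04


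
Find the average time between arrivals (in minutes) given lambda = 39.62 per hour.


Mean interarrival time = 60/lambda = 60/39.62 = 1.51 minutes

1.51 minutes


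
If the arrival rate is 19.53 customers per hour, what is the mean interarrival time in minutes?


Mean interarrival time = 60/lambda = 60/19.53 = 3.07 minutes

3.07 minutes


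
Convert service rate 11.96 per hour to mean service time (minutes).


Mean service time = 60/mu = 60/11.96 = 5.02 minutes

5.02 minutes


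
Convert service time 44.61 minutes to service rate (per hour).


mu = 60 / avg_service_time = 60 / 44.61 = 1.34 per hour

1.34 per hour


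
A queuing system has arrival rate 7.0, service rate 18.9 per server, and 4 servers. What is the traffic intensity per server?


rho = lambda / (c * mu) = 7.0 / (4 * 18.9) = 0.0926

0.0926


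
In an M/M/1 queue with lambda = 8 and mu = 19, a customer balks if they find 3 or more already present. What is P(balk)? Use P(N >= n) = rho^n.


P(N >= 3) = rho^3 = (8/19)^3 = 0.0746

0.0746


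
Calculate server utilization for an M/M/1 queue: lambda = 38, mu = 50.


rho = lambda/mu = 38/50 = 0.76

0.76


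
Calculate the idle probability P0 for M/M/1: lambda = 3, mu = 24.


P0 = 1 - rho = 1 - 3/24 = 0.875

0.875


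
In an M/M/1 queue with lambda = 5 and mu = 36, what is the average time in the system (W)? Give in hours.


W = 1/(mu - lambda) = 1/(36 - 5) = 0.0323 hours

0.0323 hours


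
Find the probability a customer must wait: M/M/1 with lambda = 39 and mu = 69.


P(wait) = rho = lambda/mu = 39/69 = 0.5652

0.5652


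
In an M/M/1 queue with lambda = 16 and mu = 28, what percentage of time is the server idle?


Idle fraction = (1 - rho) * 100 = (1 - 16/28) * 100 = 42.9%

42.9%


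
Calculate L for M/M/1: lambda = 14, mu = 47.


rho = 14/47; L = rho/(1-rho) = 0.42

0.42


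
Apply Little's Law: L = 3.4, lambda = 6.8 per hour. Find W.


W = L / lambda = 3.4 / 6.8 = 0.5 hours

0.5 hours


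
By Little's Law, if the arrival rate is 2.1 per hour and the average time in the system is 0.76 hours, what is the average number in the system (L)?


L = lambda * W = 2.1 * 0.76 = 1.6

1.6


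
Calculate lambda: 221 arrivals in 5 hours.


lambda = total arrivals / time = 221 / 5 = 44.2 per hour

44.2 per hour


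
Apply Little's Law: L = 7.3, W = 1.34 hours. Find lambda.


lambda = L / W = 7.3 / 1.34 = 5.45 per hour

5.45 per hour


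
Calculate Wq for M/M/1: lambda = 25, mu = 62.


rho = 25/62; Wq = rho/(mu - lambda) = 0.0109 hours

0.0109 hours


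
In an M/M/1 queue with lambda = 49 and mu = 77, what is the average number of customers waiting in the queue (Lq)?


rho = 49/77; Lq = rho^2/(1-rho) = 1.11

1.11


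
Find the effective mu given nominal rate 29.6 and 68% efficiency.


Effective rate = mu * efficiency = 29.6 * 0.68 = 20.13 per hour

20.13 per hour


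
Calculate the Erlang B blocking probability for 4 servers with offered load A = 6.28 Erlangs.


B(N,A) = (A^N/N!) / sum(A^k/k!, k=0..N) with N=4, A=6.28 = 0.487

0.487


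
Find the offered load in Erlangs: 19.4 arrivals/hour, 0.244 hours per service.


Offered load a = lambda * E[S] = 19.4 * 0.244 = 4.73 Erlangs

4.73 Erlangs


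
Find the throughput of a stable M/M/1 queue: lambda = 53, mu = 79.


For a stable queue (lambda < mu), throughput = lambda = 53 per hour

53 per hour


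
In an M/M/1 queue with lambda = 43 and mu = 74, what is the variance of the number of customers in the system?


rho = 43/74; Var(N) = rho/(1-rho)^2 = 3.31

3.31


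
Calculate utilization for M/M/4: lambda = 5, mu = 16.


rho = lambda/(c*mu) = 5/(4*16) = 0.0781

0.0781


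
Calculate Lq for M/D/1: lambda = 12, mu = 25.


M/D/1: Lq = rho^2 / (2*(1-rho)) where rho = 12/25; Lq = 0.22

0.22


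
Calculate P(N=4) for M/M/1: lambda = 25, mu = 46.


rho = 25/46; P(n) = (1-rho)*rho^n = (1-25/46)*(25/46)^4 = 0.0398

0.0398


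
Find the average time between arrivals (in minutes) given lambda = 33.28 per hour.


Mean interarrival time = 60/lambda = 60/33.28 = 1.8 minutes

1.8 minutes


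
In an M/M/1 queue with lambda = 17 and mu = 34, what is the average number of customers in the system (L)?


rho = 17/34; L = rho/(1-rho) = 1.0

1.0


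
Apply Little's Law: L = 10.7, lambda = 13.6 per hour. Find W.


W = L / lambda = 10.7 / 13.6 = 0.7868 hours

0.7868 hours


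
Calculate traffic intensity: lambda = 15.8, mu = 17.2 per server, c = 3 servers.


rho = lambda / (c * mu) = 15.8 / (3 * 17.2) = 0.3062

0.3062


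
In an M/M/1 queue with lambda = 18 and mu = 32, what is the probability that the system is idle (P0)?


P0 = 1 - rho = 1 - 18/32 = 0.4375

0.4375


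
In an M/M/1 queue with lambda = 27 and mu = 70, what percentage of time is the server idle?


Idle fraction = (1 - rho) * 100 = (1 - 27/70) * 100 = 61.4%

61.4%


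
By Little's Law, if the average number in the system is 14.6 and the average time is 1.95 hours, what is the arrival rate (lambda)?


lambda = L / W = 14.6 / 1.95 = 7.49 per hour

7.49 per hour


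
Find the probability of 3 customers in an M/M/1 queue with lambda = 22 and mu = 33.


rho = 22/33; P(n) = (1-rho)*rho^n = (1-22/33)*(22/33)^3 = 0.0988

0.0988


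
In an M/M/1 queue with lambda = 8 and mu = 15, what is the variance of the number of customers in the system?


rho = 8/15; Var(N) = rho/(1-rho)^2 = 2.45

2.45


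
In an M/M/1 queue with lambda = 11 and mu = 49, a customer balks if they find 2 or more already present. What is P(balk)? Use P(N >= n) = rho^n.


P(N >= 2) = rho^2 = (11/49)^2 = 0.0504

0.0504


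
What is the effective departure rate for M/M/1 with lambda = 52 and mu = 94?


For a stable queue (lambda < mu), throughput = lambda = 52 per hour

52 per hour


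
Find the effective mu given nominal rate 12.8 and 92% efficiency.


Effective rate = mu * efficiency = 12.8 * 0.92 = 11.78 per hour

11.78 per hour


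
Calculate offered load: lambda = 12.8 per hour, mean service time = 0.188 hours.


Offered load a = lambda * E[S] = 12.8 * 0.188 = 2.41 Erlangs

2.41 Erlangs


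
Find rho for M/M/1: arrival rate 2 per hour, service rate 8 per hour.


rho = lambda/mu = 2/8 = 0.25

0.25


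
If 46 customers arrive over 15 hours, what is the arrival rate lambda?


lambda = total arrivals / time = 46 / 15 = 3.07 per hour

3.07 per hour


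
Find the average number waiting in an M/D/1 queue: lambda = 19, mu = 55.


M/D/1: Lq = rho^2 / (2*(1-rho)) where rho = 19/55; Lq = 0.09

0.09


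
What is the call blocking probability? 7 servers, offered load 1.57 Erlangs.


B(N,A) = (A^N/N!) / sum(A^k/k!, k=0..N) with N=7, A=1.57 = 0.001

0.001


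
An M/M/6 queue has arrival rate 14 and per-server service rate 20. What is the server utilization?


rho = lambda/(c*mu) = 14/(6*20) = 0.1167

0.1167


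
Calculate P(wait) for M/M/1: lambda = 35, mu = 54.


P(wait) = rho = lambda/mu = 35/54 = 0.6481

0.6481


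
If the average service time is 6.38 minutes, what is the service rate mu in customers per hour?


mu = 60 / avg_service_time = 60 / 6.38 = 9.4 per hour

9.4 per hour


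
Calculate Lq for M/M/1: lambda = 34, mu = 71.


rho = 34/71; Lq = rho^2/(1-rho) = 0.44

0.44


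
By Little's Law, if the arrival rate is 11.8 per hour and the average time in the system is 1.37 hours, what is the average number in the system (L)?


L = lambda * W = 11.8 * 1.37 = 16.17

16.17


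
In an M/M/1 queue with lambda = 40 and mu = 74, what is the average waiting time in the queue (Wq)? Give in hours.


rho = 40/74; Wq = rho/(mu - lambda) = 0.0159 hours

0.0159 hours


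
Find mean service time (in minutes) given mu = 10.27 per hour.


Mean service time = 60/mu = 60/10.27 = 5.84 minutes

5.84 minutes


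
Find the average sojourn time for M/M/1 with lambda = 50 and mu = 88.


W = 1/(mu - lambda) = 1/(88 - 50) = 0.0263 hours

0.0263 hours


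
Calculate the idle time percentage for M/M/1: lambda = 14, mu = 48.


Idle fraction = (1 - rho) * 100 = (1 - 14/48) * 100 = 70.8%

70.8%


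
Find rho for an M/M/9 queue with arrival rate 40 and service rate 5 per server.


rho = lambda/(c*mu) = 40/(9*5) = 0.8889

0.8889


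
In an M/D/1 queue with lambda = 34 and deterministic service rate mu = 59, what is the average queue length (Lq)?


M/D/1: Lq = rho^2 / (2*(1-rho)) where rho = 34/59; Lq = 0.39

0.39


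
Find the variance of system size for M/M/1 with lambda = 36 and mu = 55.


rho = 36/55; Var(N) = rho/(1-rho)^2 = 5.48

5.48


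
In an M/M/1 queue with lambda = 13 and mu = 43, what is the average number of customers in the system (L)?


rho = 13/43; L = rho/(1-rho) = 0.43

0.43


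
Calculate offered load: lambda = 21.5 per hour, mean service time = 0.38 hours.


Offered load a = lambda * E[S] = 21.5 * 0.38 = 8.17 Erlangs

8.17 Erlangs


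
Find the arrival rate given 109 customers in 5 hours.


lambda = total arrivals / time = 109 / 5 = 21.8 per hour

21.8 per hour


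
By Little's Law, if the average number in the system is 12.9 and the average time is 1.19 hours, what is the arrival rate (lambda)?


lambda = L / W = 12.9 / 1.19 = 10.84 per hour

10.84 per hour


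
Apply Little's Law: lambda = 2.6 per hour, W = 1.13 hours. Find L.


L = lambda * W = 2.6 * 1.13 = 2.94

2.94


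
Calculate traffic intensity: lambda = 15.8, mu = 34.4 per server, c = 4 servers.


rho = lambda / (c * mu) = 15.8 / (4 * 34.4) = 0.1148

0.1148


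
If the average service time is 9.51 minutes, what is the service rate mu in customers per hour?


mu = 60 / avg_service_time = 60 / 9.51 = 6.31 per hour

6.31 per hour


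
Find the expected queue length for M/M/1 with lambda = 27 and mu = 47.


rho = 27/47; Lq = rho^2/(1-rho) = 0.78

0.78


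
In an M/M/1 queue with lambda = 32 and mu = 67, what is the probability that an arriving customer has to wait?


P(wait) = rho = lambda/mu = 32/67 = 0.4776

0.4776


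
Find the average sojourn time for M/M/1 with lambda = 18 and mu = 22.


W = 1/(mu - lambda) = 1/(22 - 18) = 0.25 hours

0.25 hours


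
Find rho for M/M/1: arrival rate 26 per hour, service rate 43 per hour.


rho = lambda/mu = 26/43 = 0.6047

0.6047


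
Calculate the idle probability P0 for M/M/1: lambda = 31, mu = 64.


P0 = 1 - rho = 1 - 31/64 = 0.5156

0.5156


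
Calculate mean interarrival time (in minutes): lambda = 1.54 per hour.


Mean interarrival time = 60/lambda = 60/1.54 = 38.96 minutes

38.96 minutes


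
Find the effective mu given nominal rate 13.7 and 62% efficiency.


Effective rate = mu * efficiency = 13.7 * 0.62 = 8.49 per hour

8.49 per hour


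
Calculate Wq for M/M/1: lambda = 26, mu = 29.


rho = 26/29; Wq = rho/(mu - lambda) = 0.2989 hours

0.2989 hours


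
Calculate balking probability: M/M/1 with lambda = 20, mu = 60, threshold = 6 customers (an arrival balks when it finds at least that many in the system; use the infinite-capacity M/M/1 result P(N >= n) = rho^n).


P(N >= 6) = rho^6 = (20/60)^6 = 0.0014

0.0014


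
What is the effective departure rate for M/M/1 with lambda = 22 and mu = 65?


For a stable queue (lambda < mu), throughput = lambda = 22 per hour

22 per hour


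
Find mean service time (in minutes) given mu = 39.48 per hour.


Mean service time = 60/mu = 60/39.48 = 1.52 minutes

1.52 minutes


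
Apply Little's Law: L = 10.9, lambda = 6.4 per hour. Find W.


W = L / lambda = 10.9 / 6.4 = 1.7031 hours

1.7031 hours


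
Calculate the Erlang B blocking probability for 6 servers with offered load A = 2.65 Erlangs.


B(N,A) = (A^N/N!) / sum(A^k/k!, k=0..N) with N=6, A=2.65 = 0.0346

0.0346


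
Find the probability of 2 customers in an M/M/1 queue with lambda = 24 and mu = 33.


rho = 24/33; P(n) = (1-rho)*rho^n = (1-24/33)*(24/33)^2 = 0.1443

0.1443


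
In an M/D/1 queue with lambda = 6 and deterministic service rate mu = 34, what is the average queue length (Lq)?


M/D/1: Lq = rho^2 / (2*(1-rho)) where rho = 6/34; Lq = 0.02

0.02


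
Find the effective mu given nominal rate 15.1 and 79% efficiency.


Effective rate = mu * efficiency = 15.1 * 0.79 = 11.93 per hour

11.93 per hour


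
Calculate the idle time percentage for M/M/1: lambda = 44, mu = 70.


Idle fraction = (1 - rho) * 100 = (1 - 44/70) * 100 = 37.1%

37.1%


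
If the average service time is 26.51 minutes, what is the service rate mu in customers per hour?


mu = 60 / avg_service_time = 60 / 26.51 = 2.26 per hour

2.26 per hour


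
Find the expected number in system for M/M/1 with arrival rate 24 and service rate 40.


rho = 24/40; L = rho/(1-rho) = 1.5

1.5


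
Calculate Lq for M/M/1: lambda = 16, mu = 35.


rho = 16/35; Lq = rho^2/(1-rho) = 0.38

0.38


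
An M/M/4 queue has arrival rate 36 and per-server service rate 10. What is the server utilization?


rho = lambda/(c*mu) = 36/(4*10) = 0.9

0.9


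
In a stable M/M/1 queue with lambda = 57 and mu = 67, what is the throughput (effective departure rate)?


For a stable queue (lambda < mu), throughput = lambda = 57 per hour

57 per hour


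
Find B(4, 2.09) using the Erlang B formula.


B(N,A) = (A^N/N!) / sum(A^k/k!, k=0..N) with N=4, A=2.09 = 0.1047

0.1047


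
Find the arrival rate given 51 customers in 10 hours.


lambda = total arrivals / time = 51 / 10 = 5.1 per hour

5.1 per hour


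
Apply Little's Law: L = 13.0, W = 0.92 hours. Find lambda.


lambda = L / W = 13.0 / 0.92 = 14.13 per hour

14.13 per hour


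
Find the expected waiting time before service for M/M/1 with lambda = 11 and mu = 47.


rho = 11/47; Wq = rho/(mu - lambda) = 0.0065 hours

0.0065 hours


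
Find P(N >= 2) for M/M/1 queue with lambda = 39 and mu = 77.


P(N >= 2) = rho^2 = (39/77)^2 = 0.2565

0.2565


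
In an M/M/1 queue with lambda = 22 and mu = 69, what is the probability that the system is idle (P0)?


P0 = 1 - rho = 1 - 22/69 = 0.6812

0.6812


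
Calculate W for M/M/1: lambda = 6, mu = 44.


W = 1/(mu - lambda) = 1/(44 - 6) = 0.0263 hours

0.0263 hours


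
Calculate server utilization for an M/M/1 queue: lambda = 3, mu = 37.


rho = lambda/mu = 3/37 = 0.0811

0.0811


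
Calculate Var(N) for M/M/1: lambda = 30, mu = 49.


rho = 30/49; Var(N) = rho/(1-rho)^2 = 4.07

4.07


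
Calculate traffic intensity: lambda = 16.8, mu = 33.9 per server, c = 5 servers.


rho = lambda / (c * mu) = 16.8 / (5 * 33.9) = 0.0991

0.0991


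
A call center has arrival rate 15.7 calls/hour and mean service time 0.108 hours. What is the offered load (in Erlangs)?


Offered load a = lambda * E[S] = 15.7 * 0.108 = 1.7 Erlangs

1.7 Erlangs


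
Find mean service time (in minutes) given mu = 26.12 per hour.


Mean service time = 60/mu = 60/26.12 = 2.3 minutes

2.3 minutes


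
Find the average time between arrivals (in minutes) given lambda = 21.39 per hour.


Mean interarrival time = 60/lambda = 60/21.39 = 2.81 minutes

2.81 minutes


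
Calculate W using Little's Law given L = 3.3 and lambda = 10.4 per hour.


W = L / lambda = 3.3 / 10.4 = 0.3173 hours

0.3173 hours


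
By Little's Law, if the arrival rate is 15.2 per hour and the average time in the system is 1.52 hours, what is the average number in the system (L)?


L = lambda * W = 15.2 * 1.52 = 23.1

23.1


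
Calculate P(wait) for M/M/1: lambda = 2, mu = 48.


P(wait) = rho = lambda/mu = 2/48 = 0.0417

0.0417


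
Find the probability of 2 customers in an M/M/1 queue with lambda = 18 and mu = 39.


rho = 18/39; P(n) = (1-rho)*rho^n = (1-18/39)*(18/39)^2 = 0.1147

0.1147


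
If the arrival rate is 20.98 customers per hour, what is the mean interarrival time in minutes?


Mean interarrival time = 60/lambda = 60/20.98 = 2.86 minutes

2.86 minutes


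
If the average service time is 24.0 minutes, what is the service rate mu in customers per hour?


mu = 60 / avg_service_time = 60 / 24.0 = 2.5 per hour

2.5 per hour


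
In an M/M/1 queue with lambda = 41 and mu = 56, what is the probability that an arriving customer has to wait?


P(wait) = rho = lambda/mu = 41/56 = 0.7321

0.7321


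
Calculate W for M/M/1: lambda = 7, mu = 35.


W = 1/(mu - lambda) = 1/(35 - 7) = 0.0357 hours

0.0357 hours


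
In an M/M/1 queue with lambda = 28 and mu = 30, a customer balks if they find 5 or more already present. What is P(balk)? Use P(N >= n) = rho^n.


P(N >= 5) = rho^5 = (28/30)^5 = 0.7082

0.7082


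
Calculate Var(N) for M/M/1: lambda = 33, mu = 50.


rho = 33/50; Var(N) = rho/(1-rho)^2 = 5.71

5.71


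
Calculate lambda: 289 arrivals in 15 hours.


lambda = total arrivals / time = 289 / 15 = 19.27 per hour

19.27 per hour


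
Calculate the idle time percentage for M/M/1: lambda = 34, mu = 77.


Idle fraction = (1 - rho) * 100 = (1 - 34/77) * 100 = 55.8%

55.8%


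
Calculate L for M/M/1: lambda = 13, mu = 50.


rho = 13/50; L = rho/(1-rho) = 0.35

0.35


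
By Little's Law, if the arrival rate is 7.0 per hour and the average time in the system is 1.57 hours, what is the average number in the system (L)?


L = lambda * W = 7.0 * 1.57 = 10.99

10.99


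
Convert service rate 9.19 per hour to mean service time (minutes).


Mean service time = 60/mu = 60/9.19 = 6.53 minutes

6.53 minutes


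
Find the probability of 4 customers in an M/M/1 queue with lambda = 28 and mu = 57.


rho = 28/57; P(n) = (1-rho)*rho^n = (1-28/57)*(28/57)^4 = 0.0296

0.0296


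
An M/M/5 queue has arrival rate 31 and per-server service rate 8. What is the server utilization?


rho = lambda/(c*mu) = 31/(5*8) = 0.775

0.775


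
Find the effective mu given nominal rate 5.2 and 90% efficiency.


Effective rate = mu * efficiency = 5.2 * 0.9 = 4.68 per hour

4.68 per hour


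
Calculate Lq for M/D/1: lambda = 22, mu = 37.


M/D/1: Lq = rho^2 / (2*(1-rho)) where rho = 22/37; Lq = 0.44

0.44


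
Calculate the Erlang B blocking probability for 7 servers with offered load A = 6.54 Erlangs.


B(N,A) = (A^N/N!) / sum(A^k/k!, k=0..N) with N=7, A=6.54 = 0.2199

0.2199


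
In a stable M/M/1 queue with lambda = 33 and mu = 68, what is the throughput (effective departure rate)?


For a stable queue (lambda < mu), throughput = lambda = 33 per hour

33 per hour


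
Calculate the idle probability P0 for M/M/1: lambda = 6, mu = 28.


P0 = 1 - rho = 1 - 6/28 = 0.7857

0.7857


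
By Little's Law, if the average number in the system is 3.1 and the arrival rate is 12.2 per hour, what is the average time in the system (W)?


W = L / lambda = 3.1 / 12.2 = 0.2541 hours

0.2541 hours


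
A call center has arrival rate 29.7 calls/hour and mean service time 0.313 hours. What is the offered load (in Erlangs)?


Offered load a = lambda * E[S] = 29.7 * 0.313 = 9.3 Erlangs

9.3 Erlangs


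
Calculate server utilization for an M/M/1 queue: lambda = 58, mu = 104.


rho = lambda/mu = 58/104 = 0.5577

0.5577


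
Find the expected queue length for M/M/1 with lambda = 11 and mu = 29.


rho = 11/29; Lq = rho^2/(1-rho) = 0.23

0.23


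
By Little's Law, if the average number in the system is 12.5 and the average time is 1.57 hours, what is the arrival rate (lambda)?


lambda = L / W = 12.5 / 1.57 = 7.96 per hour

7.96 per hour


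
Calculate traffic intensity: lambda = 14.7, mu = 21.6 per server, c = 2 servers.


rho = lambda / (c * mu) = 14.7 / (2 * 21.6) = 0.3403

0.3403


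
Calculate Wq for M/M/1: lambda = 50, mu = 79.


rho = 50/79; Wq = rho/(mu - lambda) = 0.0218 hours

0.0218 hours


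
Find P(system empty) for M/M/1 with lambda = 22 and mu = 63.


P0 = 1 - rho = 1 - 22/63 = 0.6508

0.6508


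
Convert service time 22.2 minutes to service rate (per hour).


mu = 60 / avg_service_time = 60 / 22.2 = 2.7 per hour

2.7 per hour


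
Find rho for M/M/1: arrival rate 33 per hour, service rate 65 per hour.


rho = lambda/mu = 33/65 = 0.5077

0.5077


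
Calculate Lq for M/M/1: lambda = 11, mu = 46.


rho = 11/46; Lq = rho^2/(1-rho) = 0.08

0.08


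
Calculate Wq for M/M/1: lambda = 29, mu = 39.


rho = 29/39; Wq = rho/(mu - lambda) = 0.0744 hours

0.0744 hours


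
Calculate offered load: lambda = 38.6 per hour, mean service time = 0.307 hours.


Offered load a = lambda * E[S] = 38.6 * 0.307 = 11.85 Erlangs

11.85 Erlangs


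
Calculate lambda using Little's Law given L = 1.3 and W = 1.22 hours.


lambda = L / W = 1.3 / 1.22 = 1.07 per hour

1.07 per hour


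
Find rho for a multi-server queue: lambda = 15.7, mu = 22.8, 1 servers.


rho = lambda / (c * mu) = 15.7 / (1 * 22.8) = 0.6886

0.6886


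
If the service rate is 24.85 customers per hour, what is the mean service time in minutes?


Mean service time = 60/mu = 60/24.85 = 2.41 minutes

2.41 minutes


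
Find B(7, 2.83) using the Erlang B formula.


B(N,A) = (A^N/N!) / sum(A^k/k!, k=0..N) with N=7, A=2.83 = 0.0172

0.0172


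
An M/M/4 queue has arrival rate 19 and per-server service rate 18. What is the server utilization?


rho = lambda/(c*mu) = 19/(4*18) = 0.2639

0.2639


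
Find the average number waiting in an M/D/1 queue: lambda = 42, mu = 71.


M/D/1: Lq = rho^2 / (2*(1-rho)) where rho = 42/71; Lq = 0.43

0.43


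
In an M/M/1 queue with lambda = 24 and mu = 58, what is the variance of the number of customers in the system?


rho = 24/58; Var(N) = rho/(1-rho)^2 = 1.2

1.2


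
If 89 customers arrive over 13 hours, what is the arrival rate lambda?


lambda = total arrivals / time = 89 / 13 = 6.85 per hour

6.85 per hour


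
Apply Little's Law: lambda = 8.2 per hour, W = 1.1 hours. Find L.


L = lambda * W = 8.2 * 1.1 = 9.02

9.02


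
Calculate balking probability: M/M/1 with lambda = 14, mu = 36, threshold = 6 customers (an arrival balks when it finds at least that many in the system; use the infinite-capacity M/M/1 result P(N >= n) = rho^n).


P(N >= 6) = rho^6 = (14/36)^6 = 0.0035

0.0035


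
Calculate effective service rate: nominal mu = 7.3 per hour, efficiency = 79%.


Effective rate = mu * efficiency = 7.3 * 0.79 = 5.77 per hour

5.77 per hour


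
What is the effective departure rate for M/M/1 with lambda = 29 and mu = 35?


For a stable queue (lambda < mu), throughput = lambda = 29 per hour

29 per hour


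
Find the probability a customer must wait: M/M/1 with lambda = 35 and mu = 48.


P(wait) = rho = lambda/mu = 35/48 = 0.7292

0.7292


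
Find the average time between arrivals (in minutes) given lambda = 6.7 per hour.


Mean interarrival time = 60/lambda = 60/6.7 = 8.96 minutes

8.96 minutes


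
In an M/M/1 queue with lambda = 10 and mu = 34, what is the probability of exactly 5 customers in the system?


rho = 10/34; P(n) = (1-rho)*rho^n = (1-10/34)*(10/34)^5 = 0.0016

0.0016


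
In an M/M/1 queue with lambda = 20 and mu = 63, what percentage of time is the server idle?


Idle fraction = (1 - rho) * 100 = (1 - 20/63) * 100 = 68.3%

68.3%


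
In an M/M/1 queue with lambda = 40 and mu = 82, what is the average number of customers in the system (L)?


rho = 40/82; L = rho/(1-rho) = 0.95

0.95


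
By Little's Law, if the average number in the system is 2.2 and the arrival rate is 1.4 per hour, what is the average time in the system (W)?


W = L / lambda = 2.2 / 1.4 = 1.5714 hours

1.5714 hours


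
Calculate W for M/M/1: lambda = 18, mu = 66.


W = 1/(mu - lambda) = 1/(66 - 18) = 0.0208 hours

0.0208 hours


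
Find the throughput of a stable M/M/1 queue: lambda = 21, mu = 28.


For a stable queue (lambda < mu), throughput = lambda = 21 per hour

21 per hour


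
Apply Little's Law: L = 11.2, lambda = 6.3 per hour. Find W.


W = L / lambda = 11.2 / 6.3 = 1.7778 hours

1.7778 hours


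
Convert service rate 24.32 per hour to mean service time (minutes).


Mean service time = 60/mu = 60/24.32 = 2.47 minutes

2.47 minutes


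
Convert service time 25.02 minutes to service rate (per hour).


mu = 60 / avg_service_time = 60 / 25.02 = 2.4 per hour

2.4 per hour


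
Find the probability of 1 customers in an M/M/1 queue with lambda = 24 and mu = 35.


rho = 24/35; P(n) = (1-rho)*rho^n = (1-24/35)*(24/35)^1 = 0.2155

0.2155


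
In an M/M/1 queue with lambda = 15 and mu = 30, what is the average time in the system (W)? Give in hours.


W = 1/(mu - lambda) = 1/(30 - 15) = 0.0667 hours

0.0667 hours


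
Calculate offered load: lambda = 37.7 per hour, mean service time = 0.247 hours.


Offered load a = lambda * E[S] = 37.7 * 0.247 = 9.31 Erlangs

9.31 Erlangs


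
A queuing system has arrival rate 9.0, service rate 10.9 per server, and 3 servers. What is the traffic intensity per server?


rho = lambda / (c * mu) = 9.0 / (3 * 10.9) = 0.2752

0.2752


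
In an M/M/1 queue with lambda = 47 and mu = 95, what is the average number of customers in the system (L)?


rho = 47/95; L = rho/(1-rho) = 0.98

0.98


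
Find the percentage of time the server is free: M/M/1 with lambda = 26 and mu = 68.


Idle fraction = (1 - rho) * 100 = (1 - 26/68) * 100 = 61.8%

61.8%


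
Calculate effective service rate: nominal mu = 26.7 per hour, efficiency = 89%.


Effective rate = mu * efficiency = 26.7 * 0.89 = 23.76 per hour

23.76 per hour


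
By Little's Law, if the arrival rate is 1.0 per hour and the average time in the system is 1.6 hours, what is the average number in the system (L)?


L = lambda * W = 1.0 * 1.6 = 1.6

1.6


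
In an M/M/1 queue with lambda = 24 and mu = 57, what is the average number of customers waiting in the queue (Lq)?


rho = 24/57; Lq = rho^2/(1-rho) = 0.31

0.31


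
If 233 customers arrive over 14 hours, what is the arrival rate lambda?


lambda = total arrivals / time = 233 / 14 = 16.64 per hour

16.64 per hour


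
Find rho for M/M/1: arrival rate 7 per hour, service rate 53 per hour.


rho = lambda/mu = 7/53 = 0.1321

0.1321


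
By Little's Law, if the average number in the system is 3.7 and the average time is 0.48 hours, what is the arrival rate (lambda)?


lambda = L / W = 3.7 / 0.48 = 7.71 per hour

7.71 per hour


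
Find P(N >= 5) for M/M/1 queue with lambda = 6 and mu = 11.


P(N >= 5) = rho^5 = (6/11)^5 = 0.0483

0.0483


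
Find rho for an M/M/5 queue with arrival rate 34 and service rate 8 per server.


rho = lambda/(c*mu) = 34/(5*8) = 0.85

0.85


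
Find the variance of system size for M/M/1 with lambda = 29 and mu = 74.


rho = 29/74; Var(N) = rho/(1-rho)^2 = 1.06

1.06


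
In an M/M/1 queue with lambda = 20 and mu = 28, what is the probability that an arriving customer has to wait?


P(wait) = rho = lambda/mu = 20/28 = 0.7143

0.7143


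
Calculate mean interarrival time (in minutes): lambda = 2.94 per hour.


Mean interarrival time = 60/lambda = 60/2.94 = 20.41 minutes

20.41 minutes


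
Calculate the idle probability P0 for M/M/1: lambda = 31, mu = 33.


P0 = 1 - rho = 1 - 31/33 = 0.0606

0.0606


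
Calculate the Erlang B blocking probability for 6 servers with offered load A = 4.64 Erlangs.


B(N,A) = (A^N/N!) / sum(A^k/k!, k=0..N) with N=6, A=4.64 = 0.1647

0.1647


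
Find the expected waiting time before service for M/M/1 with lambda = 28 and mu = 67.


rho = 28/67; Wq = rho/(mu - lambda) = 0.0107 hours

0.0107 hours


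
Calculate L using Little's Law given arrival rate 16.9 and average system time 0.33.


L = lambda * W = 16.9 * 0.33 = 5.58

5.58


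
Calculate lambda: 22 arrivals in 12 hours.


lambda = total arrivals / time = 22 / 12 = 1.83 per hour

1.83 per hour


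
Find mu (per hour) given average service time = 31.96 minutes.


mu = 60 / avg_service_time = 60 / 31.96 = 1.88 per hour

1.88 per hour


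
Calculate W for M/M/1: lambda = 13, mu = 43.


W = 1/(mu - lambda) = 1/(43 - 13) = 0.0333 hours

0.0333 hours


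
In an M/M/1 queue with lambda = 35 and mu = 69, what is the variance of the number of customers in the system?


rho = 35/69; Var(N) = rho/(1-rho)^2 = 2.09

2.09


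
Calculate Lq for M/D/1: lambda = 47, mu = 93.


M/D/1: Lq = rho^2 / (2*(1-rho)) where rho = 47/93; Lq = 0.26

0.26


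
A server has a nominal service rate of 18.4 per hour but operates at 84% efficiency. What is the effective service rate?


Effective rate = mu * efficiency = 18.4 * 0.84 = 15.46 per hour

15.46 per hour


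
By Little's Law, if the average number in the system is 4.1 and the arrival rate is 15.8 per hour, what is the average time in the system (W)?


W = L / lambda = 4.1 / 15.8 = 0.2595 hours

0.2595 hours


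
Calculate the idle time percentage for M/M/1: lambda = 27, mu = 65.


Idle fraction = (1 - rho) * 100 = (1 - 27/65) * 100 = 58.5%

58.5%


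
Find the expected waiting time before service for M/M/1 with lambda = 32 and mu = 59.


rho = 32/59; Wq = rho/(mu - lambda) = 0.0201 hours

0.0201 hours
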